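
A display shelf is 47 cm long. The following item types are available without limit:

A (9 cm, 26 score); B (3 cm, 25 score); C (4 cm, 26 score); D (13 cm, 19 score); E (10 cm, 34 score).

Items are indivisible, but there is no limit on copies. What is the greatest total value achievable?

Best value-per-unit is B at 25/3; filling with it alone gives 15×25 = 375.
Optimal mix: 13×B + 2×C → length 47, value 377.

377 score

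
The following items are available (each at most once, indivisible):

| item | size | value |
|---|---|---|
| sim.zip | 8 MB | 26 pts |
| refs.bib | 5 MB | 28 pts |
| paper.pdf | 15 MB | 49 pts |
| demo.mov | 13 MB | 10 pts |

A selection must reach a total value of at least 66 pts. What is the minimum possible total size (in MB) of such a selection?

20

Subsets with value ≥ 66, sorted by total size:
- refs.bib+paper.pdf: size 20, value 77
- sim.zip+paper.pdf: size 23, value 75
Minimum size: 20 MB.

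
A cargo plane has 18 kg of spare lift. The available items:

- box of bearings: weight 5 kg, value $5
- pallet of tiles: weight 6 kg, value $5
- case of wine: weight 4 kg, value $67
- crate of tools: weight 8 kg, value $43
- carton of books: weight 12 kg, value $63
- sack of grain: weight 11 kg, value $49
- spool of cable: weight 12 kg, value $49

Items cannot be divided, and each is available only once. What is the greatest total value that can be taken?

This is a 0/1 knapsack; check combinations near the capacity.
- case of wine+carton of books: weight 4+12=16, value 67+63=130
- case of wine+sack of grain: weight 4+11=15, value 67+49=116
- case of wine+spool of cable: weight 4+12=16, value 67+49=116
- box of bearings+case of wine+crate of tools: weight 5+4+8=17, value 5+67+43=115
- pallet of tiles+case of wine+crate of tools: weight 6+4+8=18, value 5+67+43=115
Best: $130.

$130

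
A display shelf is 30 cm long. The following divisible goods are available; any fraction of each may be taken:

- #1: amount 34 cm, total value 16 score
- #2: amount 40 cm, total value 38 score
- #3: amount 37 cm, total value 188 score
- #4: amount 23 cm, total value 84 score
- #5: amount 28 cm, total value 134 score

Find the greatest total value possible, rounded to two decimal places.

Take in order of value per unit:
- #3 (188/37 per unit): 30 of 37 → value 30×188/37 = 152.4324, running total 152.43
Total 152.43.

152.43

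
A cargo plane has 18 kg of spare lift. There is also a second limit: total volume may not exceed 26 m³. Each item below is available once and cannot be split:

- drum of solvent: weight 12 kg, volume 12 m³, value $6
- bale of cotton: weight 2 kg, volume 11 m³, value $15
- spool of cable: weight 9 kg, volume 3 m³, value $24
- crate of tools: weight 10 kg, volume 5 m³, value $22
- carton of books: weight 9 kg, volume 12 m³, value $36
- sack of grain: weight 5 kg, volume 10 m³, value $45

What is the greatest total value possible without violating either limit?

$84

Feasible sets respecting both limits:
- bale of cotton+spool of cable+sack of grain: weight 16, volume 24, value 84
- bale of cotton+crate of tools+sack of grain: weight 17, volume 26, value 82
- carton of books+sack of grain: weight 14, volume 22, value 81
Best: $84.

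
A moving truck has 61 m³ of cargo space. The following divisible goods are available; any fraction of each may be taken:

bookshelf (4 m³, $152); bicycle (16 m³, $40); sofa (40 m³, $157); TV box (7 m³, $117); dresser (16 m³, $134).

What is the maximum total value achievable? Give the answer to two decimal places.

Take in order of value per unit:
- bookshelf (152/4 per unit): all 4 → value 152, running total 152.00
- TV box (117/7 per unit): all 7 → value 117, running total 269.00
- dresser (134/16 per unit): all 16 → value 134, running total 403.00
- sofa (157/40 per unit): 34 of 40 → value 34×157/40 = 133.4500, running total 536.45
Total 536.45.

536.45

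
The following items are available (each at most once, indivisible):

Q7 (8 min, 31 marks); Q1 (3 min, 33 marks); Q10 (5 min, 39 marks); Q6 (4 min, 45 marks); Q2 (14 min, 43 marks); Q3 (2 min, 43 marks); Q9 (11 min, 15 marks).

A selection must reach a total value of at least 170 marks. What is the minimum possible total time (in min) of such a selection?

Subsets with value ≥ 170, sorted by total time:
- Q7+Q1+Q10+Q6+Q3: time 22, value 191
- Q1+Q10+Q6+Q3+Q9: time 25, value 175
- Q10+Q6+Q2+Q3: time 25, value 170
Minimum time: 22 min.

22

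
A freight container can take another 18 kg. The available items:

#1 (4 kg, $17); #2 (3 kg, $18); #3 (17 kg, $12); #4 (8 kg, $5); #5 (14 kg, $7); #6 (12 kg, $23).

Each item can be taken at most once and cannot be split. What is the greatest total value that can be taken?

This is a 0/1 knapsack; check combinations near the capacity.
- #2+#6: weight 3+12=15, value 18+23=41
- #1+#2+#4: weight 4+3+8=15, value 17+18+5=40
- #1+#6: weight 4+12=16, value 17+23=40
- #1+#2: weight 4+3=7, value 17+18=35
Best: $41.

$41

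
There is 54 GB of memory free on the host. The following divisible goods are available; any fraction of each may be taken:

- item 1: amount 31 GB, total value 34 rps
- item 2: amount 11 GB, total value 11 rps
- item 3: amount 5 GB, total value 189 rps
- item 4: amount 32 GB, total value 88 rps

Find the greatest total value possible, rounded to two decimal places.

Take in order of value per unit:
- item 3 (189/5 per unit): all 5 → value 189, running total 189.00
- item 4 (88/32 per unit): all 32 → value 88, running total 277.00
- item 1 (34/31 per unit): 17 of 31 → value 17×34/31 = 18.6452, running total 295.65
Total 295.65.

295.65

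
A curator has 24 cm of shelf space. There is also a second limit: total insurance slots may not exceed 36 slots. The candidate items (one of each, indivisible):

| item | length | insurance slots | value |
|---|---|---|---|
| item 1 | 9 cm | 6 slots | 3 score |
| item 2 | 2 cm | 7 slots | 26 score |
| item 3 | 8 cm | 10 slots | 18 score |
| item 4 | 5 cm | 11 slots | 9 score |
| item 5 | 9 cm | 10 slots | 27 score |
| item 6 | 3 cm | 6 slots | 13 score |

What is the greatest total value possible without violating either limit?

Feasible sets respecting both limits:
- item 2+item 3+item 5+item 6: length 22, insurance slots 33, value 84
- item 2+item 4+item 5+item 6: length 19, insurance slots 34, value 75
- item 2+item 3+item 5: length 19, insurance slots 27, value 71
- item 1+item 2+item 5+item 6: length 23, insurance slots 29, value 69
Best: 84 score.

84 score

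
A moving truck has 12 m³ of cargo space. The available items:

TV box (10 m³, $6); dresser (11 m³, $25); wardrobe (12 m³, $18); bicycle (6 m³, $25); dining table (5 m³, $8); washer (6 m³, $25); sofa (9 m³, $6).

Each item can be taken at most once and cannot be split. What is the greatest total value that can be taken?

This is a 0/1 knapsack; check combinations near the capacity.
- bicycle+washer: volume 6+6=12, value 25+25=50
- bicycle+dining table: volume 6+5=11, value 25+8=33
- dining table+washer: volume 5+6=11, value 8+25=33
- bicycle: volume 6, value 25
- washer: volume 6, value 25
Best: $50.

$50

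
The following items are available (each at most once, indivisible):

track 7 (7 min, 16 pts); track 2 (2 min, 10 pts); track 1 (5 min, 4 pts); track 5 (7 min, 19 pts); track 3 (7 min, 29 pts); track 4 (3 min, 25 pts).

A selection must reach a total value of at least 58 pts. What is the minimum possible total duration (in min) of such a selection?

12

Subsets with value ≥ 58, sorted by total duration:
- track 2+track 3+track 4: duration 12, value 64
- track 1+track 3+track 4: duration 15, value 58
Minimum duration: 12 min.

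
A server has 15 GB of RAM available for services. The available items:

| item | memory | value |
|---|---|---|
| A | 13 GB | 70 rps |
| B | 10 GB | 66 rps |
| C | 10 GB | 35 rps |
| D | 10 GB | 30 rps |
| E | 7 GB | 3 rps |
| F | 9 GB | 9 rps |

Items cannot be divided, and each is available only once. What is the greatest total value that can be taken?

70 rps

Check high-value combinations within 15 GB:
- A: memory 13, value 70
- B: memory 10, value 66
- C: memory 10, value 35
- D: memory 10, value 30
Best: 70 rps.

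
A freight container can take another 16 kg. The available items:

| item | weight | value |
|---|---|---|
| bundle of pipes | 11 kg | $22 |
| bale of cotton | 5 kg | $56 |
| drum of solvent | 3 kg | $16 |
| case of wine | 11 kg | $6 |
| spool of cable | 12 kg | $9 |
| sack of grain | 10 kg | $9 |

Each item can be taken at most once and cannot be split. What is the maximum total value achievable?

This is a 0/1 knapsack; check combinations near the capacity.
- bundle of pipes+bale of cotton: weight 11+5=16, value 22+56=78
- bale of cotton+drum of solvent: weight 5+3=8, value 56+16=72
- bale of cotton+sack of grain: weight 5+10=15, value 56+9=65
- bale of cotton+case of wine: weight 5+11=16, value 56+6=62
Best: $78.

$78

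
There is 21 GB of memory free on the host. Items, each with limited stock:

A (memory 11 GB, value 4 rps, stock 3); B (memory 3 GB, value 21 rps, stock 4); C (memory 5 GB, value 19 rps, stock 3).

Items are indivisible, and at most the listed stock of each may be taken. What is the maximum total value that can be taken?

103 rps

Best selections within memory 21 and stock limits:
- 4×B + 1×C: memory 17, value 103
- 3×B + 2×C: memory 19, value 101
Best: 103 rps.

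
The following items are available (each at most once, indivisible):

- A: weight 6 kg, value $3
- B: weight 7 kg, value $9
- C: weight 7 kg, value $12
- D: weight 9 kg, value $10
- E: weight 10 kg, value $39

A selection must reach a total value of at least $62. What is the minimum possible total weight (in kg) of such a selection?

30

Subsets with value ≥ 62, sorted by total weight:
- A+B+C+E: weight 30, value 63
- A+C+D+E: weight 32, value 64
- B+C+D+E: weight 33, value 70
Minimum weight: 30 kg.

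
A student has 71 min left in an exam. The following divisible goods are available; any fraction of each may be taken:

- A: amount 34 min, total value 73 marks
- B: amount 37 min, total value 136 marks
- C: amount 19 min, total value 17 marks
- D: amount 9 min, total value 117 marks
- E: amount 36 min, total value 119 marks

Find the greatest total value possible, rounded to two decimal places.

Take in order of value per unit:
- D (117/9 per unit): all 9 → value 117, running total 117.00
- B (136/37 per unit): all 37 → value 136, running total 253.00
- E (119/36 per unit): 25 of 36 → value 25×119/36 = 82.6389, running total 335.64
Total 335.64.

335.64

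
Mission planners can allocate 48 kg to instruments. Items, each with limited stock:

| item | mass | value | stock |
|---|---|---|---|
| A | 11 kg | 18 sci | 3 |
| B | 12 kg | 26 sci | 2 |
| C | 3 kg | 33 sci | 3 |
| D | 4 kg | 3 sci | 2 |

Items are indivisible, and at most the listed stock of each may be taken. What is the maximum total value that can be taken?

Top feasible selections:
- 1×A + 2×B + 3×C + 1×D: mass 48, value 172
- 1×A + 2×B + 3×C: mass 44, value 169
- 2×A + 1×B + 3×C + 1×D: mass 47, value 164
- 2×A + 1×B + 3×C: mass 43, value 161
Best: 172 sci.

172 sci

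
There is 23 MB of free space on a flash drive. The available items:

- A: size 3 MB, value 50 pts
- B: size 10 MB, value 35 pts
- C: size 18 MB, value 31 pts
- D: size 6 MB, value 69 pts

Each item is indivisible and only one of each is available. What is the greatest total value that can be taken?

This is a 0/1 knapsack; check combinations near the capacity.
- A+B+D: size 3+10+6=19, value 50+35+69=154
- A+D: size 3+6=9, value 50+69=119
- B+D: size 10+6=16, value 35+69=104
- A+B: size 3+10=13, value 50+35=85
Best: 154 pts.

154 pts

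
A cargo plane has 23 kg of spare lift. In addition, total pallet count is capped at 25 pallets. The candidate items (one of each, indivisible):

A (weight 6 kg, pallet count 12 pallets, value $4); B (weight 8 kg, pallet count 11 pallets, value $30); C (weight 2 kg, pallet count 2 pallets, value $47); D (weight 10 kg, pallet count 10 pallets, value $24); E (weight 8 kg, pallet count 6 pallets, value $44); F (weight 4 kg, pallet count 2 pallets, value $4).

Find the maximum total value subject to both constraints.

Feasible sets respecting both limits:
- B+C+E+F: weight 22, pallet count 21, value 125
- B+C+E: weight 18, pallet count 19, value 121
- C+D+E: weight 20, pallet count 18, value 115
Best: $125.

$125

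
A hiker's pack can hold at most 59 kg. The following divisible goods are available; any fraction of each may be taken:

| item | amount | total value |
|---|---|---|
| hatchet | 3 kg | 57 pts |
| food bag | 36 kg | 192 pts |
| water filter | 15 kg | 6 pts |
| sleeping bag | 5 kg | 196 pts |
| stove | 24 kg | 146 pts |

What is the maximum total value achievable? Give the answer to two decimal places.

543.00

Take in order of value per unit:
- sleeping bag (196/5 per unit): all 5 → value 196, running total 196.00
- hatchet (57/3 per unit): all 3 → value 57, running total 253.00
- stove (146/24 per unit): all 24 → value 146, running total 399.00
- food bag (192/36 per unit): 27 of 36 → value 27×192/36 = 144.0000, running total 543.00
Total 543.00.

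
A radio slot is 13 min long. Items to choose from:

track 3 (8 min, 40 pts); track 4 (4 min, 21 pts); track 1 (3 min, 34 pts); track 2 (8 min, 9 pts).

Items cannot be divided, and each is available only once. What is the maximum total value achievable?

Check high-value combinations within 13 min:
- track 3+track 1: duration 8+3=11, value 40+34=74
- track 3+track 4: duration 8+4=12, value 40+21=61
- track 4+track 1: duration 4+3=7, value 21+34=55
- track 1+track 2: duration 3+8=11, value 34+9=43
- track 3: duration 8, value 40
Best: 74 pts.

74 pts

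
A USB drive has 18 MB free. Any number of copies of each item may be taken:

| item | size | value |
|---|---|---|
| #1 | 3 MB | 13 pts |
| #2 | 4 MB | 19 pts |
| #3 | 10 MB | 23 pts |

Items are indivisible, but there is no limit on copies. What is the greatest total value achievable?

83 pts

Best value-per-unit is #2 at 19/4; filling with it alone gives 4×19 = 76.
Optimal mix: 2×#1 + 3×#2 → size 18, value 83.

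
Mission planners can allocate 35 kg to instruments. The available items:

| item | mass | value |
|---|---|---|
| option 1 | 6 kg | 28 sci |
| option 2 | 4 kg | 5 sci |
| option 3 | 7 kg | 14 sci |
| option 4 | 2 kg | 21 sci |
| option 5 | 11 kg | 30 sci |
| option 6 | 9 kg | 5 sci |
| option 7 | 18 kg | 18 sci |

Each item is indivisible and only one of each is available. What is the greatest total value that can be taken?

Check high-value combinations within 35 kg:
- option 1+option 2+option 3+option 4+option 5: mass 6+4+7+2+11=30, value 28+5+14+21+30=98
- option 1+option 3+option 4+option 5+option 6: mass 6+7+2+11+9=35, value 28+14+21+30+5=98
- option 1+option 3+option 4+option 5: mass 6+7+2+11=26, value 28+14+21+30=93
Best: 98 sci.

98 sci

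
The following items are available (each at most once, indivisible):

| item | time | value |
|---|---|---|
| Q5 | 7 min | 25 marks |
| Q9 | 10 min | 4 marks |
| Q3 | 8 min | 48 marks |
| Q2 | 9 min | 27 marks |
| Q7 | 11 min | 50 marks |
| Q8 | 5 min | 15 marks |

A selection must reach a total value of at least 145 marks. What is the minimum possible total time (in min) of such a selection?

35

Subsets with value ≥ 145, sorted by total time:
- Q5+Q3+Q2+Q7: time 35, value 150
- Q5+Q3+Q2+Q7+Q8: time 40, value 165
- Q5+Q9+Q3+Q2+Q7: time 45, value 154
- Q5+Q9+Q3+Q2+Q7+Q8: time 50, value 169
Minimum time: 35 min.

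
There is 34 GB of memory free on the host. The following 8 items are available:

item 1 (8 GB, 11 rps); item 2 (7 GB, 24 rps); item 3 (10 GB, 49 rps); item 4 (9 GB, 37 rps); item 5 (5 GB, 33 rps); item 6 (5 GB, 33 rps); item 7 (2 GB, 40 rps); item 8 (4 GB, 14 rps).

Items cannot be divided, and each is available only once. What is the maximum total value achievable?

193 rps

Check high-value combinations within 34 GB:
- item 2+item 3+item 5+item 6+item 7+item 8: memory 7+10+5+5+2+4=33, value 24+49+33+33+40+14=193
- item 3+item 4+item 5+item 6+item 7: memory 10+9+5+5+2=31, value 49+37+33+33+40=192
- item 2+item 3+item 4+item 5+item 7: memory 7+10+9+5+2=33, value 24+49+37+33+40=183
Best: 193 rps.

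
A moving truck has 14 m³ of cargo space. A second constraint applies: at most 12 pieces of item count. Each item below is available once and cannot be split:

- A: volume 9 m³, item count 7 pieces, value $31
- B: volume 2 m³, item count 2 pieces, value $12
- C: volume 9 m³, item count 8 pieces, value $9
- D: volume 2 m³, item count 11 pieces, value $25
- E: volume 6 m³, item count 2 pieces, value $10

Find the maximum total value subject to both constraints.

$43

Feasible sets respecting both limits:
- A+B: volume 11, item count 9, value 43
- A: volume 9, item count 7, value 31
- D: volume 2, item count 11, value 25
- B+E: volume 8, item count 4, value 22
Best: $43.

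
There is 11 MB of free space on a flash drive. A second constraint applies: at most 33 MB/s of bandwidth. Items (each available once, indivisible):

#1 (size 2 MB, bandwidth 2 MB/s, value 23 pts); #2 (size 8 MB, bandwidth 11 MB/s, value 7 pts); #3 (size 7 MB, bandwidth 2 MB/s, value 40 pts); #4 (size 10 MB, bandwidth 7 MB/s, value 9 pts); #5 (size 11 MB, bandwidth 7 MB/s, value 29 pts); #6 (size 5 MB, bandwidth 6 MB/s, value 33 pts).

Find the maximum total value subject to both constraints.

Feasible sets respecting both limits:
- #1+#3: size 9, bandwidth 4, value 63
- #1+#6: size 7, bandwidth 8, value 56
- #3: size 7, bandwidth 2, value 40
Best: 63 pts.

63 pts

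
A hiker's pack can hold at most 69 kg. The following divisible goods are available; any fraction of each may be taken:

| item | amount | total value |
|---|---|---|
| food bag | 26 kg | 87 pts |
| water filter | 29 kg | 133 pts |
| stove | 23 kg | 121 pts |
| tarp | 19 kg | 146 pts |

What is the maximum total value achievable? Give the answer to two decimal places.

390.83

Take in order of value per unit:
- tarp (146/19 per unit): all 19 → value 146, running total 146.00
- stove (121/23 per unit): all 23 → value 121, running total 267.00
- water filter (133/29 per unit): 27 of 29 → value 27×133/29 = 123.8276, running total 390.83
Total 390.83.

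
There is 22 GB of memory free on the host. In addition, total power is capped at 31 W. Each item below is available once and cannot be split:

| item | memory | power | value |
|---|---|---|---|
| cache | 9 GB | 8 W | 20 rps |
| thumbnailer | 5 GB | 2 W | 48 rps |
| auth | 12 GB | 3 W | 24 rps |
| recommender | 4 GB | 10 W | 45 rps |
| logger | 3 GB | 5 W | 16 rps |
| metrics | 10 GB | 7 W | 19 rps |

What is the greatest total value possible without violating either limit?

129 rps

Feasible sets respecting both limits:
- cache+thumbnailer+recommender+logger: memory 21, power 25, value 129
- thumbnailer+recommender+logger+metrics: memory 22, power 24, value 128
- thumbnailer+auth+recommender: memory 21, power 15, value 117
Best: 129 rps.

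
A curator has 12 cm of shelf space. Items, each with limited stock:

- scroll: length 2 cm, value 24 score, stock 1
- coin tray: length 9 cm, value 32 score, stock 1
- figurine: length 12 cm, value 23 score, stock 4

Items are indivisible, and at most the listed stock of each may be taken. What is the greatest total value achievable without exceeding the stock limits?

56 score

Best selections within length 12 and stock limits:
- 1×scroll + 1×coin tray: length 11, value 56
- 1×coin tray: length 9, value 32
- 1×scroll: length 2, value 24
Best: 56 score.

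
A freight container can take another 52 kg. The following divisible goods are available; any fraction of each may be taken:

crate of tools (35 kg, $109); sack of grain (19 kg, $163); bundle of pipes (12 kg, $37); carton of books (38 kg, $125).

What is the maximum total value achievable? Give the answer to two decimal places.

Take in order of value per unit:
- sack of grain (163/19 per unit): all 19 → value 163, running total 163.00
- carton of books (125/38 per unit): 33 of 38 → value 33×125/38 = 108.5526, running total 271.55
Total 271.55.

271.55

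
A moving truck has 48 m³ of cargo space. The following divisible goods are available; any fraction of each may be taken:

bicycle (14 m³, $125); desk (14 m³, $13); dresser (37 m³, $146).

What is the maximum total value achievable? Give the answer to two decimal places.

Take in order of value per unit:
- bicycle (125/14 per unit): all 14 → value 125, running total 125.00
- dresser (146/37 per unit): 34 of 37 → value 34×146/37 = 134.1622, running total 259.16
Total 259.16.

259.16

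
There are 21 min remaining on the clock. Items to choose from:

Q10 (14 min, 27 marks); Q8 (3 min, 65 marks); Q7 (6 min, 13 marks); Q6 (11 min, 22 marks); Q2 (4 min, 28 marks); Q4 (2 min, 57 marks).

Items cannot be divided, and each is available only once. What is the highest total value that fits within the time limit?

172 marks

This is a 0/1 knapsack; check combinations near the capacity.
- Q8+Q6+Q2+Q4: time 3+11+4+2=20, value 65+22+28+57=172
- Q8+Q7+Q2+Q4: time 3+6+4+2=15, value 65+13+28+57=163
- Q8+Q2+Q4: time 3+4+2=9, value 65+28+57=150
- Q10+Q8+Q4: time 14+3+2=19, value 27+65+57=149
Best: 172 marks.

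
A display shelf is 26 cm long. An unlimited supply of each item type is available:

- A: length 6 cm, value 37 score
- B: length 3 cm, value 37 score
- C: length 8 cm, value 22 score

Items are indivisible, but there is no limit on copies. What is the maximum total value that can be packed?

Best value-per-unit is B at 37/3, and filling with it alone uses length 8×3=24. No mix of the others beats 8×37 = 296.

296 score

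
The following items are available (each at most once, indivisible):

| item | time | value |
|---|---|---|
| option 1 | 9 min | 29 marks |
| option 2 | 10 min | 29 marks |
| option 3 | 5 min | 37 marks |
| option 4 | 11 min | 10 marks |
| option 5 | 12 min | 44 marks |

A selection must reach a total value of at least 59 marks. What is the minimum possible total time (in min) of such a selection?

14

Subsets with value ≥ 59, sorted by total time:
- option 1+option 3: time 14, value 66
- option 2+option 3: time 15, value 66
Minimum time: 14 min.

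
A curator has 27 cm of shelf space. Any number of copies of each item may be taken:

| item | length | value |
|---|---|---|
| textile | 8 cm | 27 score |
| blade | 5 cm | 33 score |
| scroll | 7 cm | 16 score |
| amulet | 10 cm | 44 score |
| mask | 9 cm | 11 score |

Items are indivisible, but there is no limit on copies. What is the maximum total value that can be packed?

Best value-per-unit is blade at 33/5, and filling with it alone uses length 5×5=25. No mix of the others beats 5×33 = 165.

165 score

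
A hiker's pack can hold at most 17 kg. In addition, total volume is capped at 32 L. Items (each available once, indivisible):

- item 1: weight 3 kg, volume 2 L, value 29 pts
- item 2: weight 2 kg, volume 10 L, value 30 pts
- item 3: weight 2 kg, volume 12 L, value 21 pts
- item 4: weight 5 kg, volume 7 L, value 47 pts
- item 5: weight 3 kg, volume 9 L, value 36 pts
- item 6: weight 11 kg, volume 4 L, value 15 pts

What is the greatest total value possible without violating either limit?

142 pts

Feasible sets respecting both limits:
- item 1+item 2+item 4+item 5: weight 13, volume 28, value 142
- item 1+item 3+item 4+item 5: weight 13, volume 30, value 133
- item 1+item 2+item 3+item 4: weight 12, volume 31, value 127
- item 2+item 4+item 5: weight 10, volume 26, value 113
Best: 142 pts.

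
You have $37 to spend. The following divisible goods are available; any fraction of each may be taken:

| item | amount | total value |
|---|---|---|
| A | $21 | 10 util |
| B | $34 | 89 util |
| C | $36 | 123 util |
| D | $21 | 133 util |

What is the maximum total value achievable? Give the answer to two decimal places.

Take in order of value per unit:
- D (133/21 per unit): all 21 → value 133, running total 133.00
- C (123/36 per unit): 16 of 36 → value 16×123/36 = 54.6667, running total 187.67
Total 187.67.

187.67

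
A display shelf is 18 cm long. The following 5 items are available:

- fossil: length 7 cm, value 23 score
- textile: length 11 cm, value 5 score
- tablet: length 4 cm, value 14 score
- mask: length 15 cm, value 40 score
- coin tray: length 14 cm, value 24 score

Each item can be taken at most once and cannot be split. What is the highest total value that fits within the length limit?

Check high-value combinations within 18 cm:
- mask: length 15, value 40
- tablet+coin tray: length 4+14=18, value 14+24=38
- fossil+tablet: length 7+4=11, value 23+14=37
Best: 40 score.

40 score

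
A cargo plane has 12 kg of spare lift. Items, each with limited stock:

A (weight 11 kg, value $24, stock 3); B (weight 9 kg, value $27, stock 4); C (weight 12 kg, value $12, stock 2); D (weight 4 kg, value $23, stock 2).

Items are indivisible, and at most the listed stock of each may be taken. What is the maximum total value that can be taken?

Top feasible selections:
- 2×D: weight 8, value 46
- 1×B: weight 9, value 27
- 1×A: weight 11, value 24
Best: $46.

$46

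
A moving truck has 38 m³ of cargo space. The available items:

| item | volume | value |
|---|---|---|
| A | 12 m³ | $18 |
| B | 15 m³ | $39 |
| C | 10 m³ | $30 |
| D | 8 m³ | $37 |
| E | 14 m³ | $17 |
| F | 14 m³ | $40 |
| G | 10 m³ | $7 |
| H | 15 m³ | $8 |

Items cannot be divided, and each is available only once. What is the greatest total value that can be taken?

This is a 0/1 knapsack; check combinations near the capacity.
- B+D+F: volume 15+8+14=37, value 39+37+40=116
- C+D+F: volume 10+8+14=32, value 30+37+40=107
- B+C+D: volume 15+10+8=33, value 39+30+37=106
- A+D+F: volume 12+8+14=34, value 18+37+40=95
Best: $116.

$116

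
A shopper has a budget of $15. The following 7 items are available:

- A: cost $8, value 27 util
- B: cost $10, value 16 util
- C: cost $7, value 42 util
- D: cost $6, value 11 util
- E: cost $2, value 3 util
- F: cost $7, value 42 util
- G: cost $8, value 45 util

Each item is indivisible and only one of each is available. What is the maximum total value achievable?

87 util

Check high-value combinations within $15:
- C+G: cost 7+8=15, value 42+45=87
- F+G: cost 7+8=15, value 42+45=87
- C+F: cost 7+7=14, value 42+42=84
Best: 87 util.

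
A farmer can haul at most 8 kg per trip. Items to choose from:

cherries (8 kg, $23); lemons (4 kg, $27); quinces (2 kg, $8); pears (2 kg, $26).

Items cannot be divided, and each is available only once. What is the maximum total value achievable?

Check high-value combinations within 8 kg:
- lemons+quinces+pears: weight 4+2+2=8, value 27+8+26=61
- lemons+pears: weight 4+2=6, value 27+26=53
- lemons+quinces: weight 4+2=6, value 27+8=35
- quinces+pears: weight 2+2=4, value 8+26=34
- lemons: weight 4, value 27
Best: $61.

$61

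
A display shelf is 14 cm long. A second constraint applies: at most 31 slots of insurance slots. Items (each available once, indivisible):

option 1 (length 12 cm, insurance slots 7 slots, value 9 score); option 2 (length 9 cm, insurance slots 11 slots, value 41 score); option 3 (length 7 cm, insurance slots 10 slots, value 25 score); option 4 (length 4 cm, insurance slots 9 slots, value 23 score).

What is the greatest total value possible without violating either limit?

Feasible sets respecting both limits:
- option 2+option 4: length 13, insurance slots 20, value 64
- option 3+option 4: length 11, insurance slots 19, value 48
- option 2: length 9, insurance slots 11, value 41
- option 3: length 7, insurance slots 10, value 25
Best: 64 score.

64 score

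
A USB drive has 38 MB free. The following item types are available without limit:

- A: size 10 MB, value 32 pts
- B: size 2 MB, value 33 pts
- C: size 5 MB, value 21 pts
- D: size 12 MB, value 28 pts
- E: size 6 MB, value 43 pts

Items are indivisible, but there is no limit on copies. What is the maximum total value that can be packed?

627 pts

Best value-per-unit is B at 33/2, and filling with it alone uses size 19×2=38. No mix of the others beats 19×33 = 627.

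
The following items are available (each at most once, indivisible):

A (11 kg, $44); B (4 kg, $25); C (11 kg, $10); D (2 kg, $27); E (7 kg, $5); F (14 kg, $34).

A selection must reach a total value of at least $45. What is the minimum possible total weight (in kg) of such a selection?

Subsets with value ≥ 45, sorted by total weight:
- B+D: weight 6, value 52
- A+D: weight 13, value 71
Minimum weight: 6 kg.

6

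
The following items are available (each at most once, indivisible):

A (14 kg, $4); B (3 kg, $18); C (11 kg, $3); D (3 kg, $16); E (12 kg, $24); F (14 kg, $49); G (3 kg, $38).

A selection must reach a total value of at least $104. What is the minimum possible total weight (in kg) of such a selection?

20

Subsets with value ≥ 104, sorted by total weight:
- B+F+G: weight 20, value 105
- B+D+F+G: weight 23, value 121
Minimum weight: 20 kg.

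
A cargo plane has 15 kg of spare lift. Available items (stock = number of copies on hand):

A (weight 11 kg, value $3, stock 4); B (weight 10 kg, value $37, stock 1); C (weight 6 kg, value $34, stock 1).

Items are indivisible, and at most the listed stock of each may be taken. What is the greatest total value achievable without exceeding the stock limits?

Best selections within weight 15 and stock limits:
- 1×B: weight 10, value 37
- 1×C: weight 6, value 34
Best: $37.

$37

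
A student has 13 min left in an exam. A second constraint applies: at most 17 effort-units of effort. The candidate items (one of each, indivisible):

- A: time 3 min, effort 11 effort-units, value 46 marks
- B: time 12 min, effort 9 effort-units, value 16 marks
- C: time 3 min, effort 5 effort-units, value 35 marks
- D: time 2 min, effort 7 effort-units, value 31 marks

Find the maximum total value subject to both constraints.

81 marks

Feasible sets respecting both limits:
- A+C: time 6, effort 16, value 81
- C+D: time 5, effort 12, value 66
- A: time 3, effort 11, value 46
Best: 81 marks.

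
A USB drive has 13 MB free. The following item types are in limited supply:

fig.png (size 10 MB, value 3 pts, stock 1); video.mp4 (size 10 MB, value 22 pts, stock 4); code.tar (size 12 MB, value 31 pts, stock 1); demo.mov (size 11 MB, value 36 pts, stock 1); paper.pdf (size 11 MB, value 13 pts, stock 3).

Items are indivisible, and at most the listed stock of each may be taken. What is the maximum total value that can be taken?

36 pts

Top feasible selections:
- 1×demo.mov: size 11, value 36
- 1×code.tar: size 12, value 31
- 1×video.mp4: size 10, value 22
- 1×paper.pdf: size 11, value 13
Best: 36 pts.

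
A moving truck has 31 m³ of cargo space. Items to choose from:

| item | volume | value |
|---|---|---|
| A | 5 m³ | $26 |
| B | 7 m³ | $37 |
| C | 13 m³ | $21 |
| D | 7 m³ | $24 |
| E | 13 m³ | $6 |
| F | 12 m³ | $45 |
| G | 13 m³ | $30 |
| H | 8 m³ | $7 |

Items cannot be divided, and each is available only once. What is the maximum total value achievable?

$132

Check high-value combinations within 31 m³:
- A+B+D+F: volume 5+7+7+12=31, value 26+37+24+45=132
- A+B+F: volume 5+7+12=24, value 26+37+45=108
- B+D+F: volume 7+7+12=26, value 37+24+45=106
- A+F+G: volume 5+12+13=30, value 26+45+30=101
Best: $132.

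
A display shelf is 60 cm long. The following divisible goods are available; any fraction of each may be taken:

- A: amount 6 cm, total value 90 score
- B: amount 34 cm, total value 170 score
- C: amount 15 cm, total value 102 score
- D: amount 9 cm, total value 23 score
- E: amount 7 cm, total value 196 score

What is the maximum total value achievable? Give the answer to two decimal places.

548.00

Take in order of value per unit:
- E (196/7 per unit): all 7 → value 196, running total 196.00
- A (90/6 per unit): all 6 → value 90, running total 286.00
- C (102/15 per unit): all 15 → value 102, running total 388.00
- B (170/34 per unit): 32 of 34 → value 32×170/34 = 160.0000, running total 548.00
Total 548.00.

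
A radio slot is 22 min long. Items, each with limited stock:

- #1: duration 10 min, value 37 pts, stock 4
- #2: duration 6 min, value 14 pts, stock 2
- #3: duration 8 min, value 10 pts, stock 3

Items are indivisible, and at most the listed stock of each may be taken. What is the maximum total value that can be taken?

74 pts

Top feasible selections:
- 2×#1: duration 20, value 74
- 1×#1 + 2×#2: duration 22, value 65
- 1×#1 + 1×#2: duration 16, value 51
- 1×#1 + 1×#3: duration 18, value 47
Best: 74 pts.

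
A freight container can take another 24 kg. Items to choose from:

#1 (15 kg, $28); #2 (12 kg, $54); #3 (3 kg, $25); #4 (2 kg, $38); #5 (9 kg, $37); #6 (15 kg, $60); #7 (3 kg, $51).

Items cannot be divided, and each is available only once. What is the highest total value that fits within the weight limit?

$174

Check high-value combinations within 24 kg:
- #3+#4+#6+#7: weight 3+2+15+3=23, value 25+38+60+51=174
- #2+#3+#4+#7: weight 12+3+2+3=20, value 54+25+38+51=168
- #3+#4+#5+#7: weight 3+2+9+3=17, value 25+38+37+51=151
- #4+#6+#7: weight 2+15+3=20, value 38+60+51=149
Best: $174.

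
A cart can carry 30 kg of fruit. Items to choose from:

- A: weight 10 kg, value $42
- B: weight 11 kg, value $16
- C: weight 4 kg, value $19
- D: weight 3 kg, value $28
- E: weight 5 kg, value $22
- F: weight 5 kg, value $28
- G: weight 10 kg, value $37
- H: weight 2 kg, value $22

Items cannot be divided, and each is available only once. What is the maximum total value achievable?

$161

Check high-value combinations within 30 kg:
- A+C+D+E+F+H: weight 10+4+3+5+5+2=29, value 42+19+28+22+28+22=161
- A+D+F+G+H: weight 10+3+5+10+2=30, value 42+28+28+37+22=157
- C+D+E+F+G+H: weight 4+3+5+5+10+2=29, value 19+28+22+28+37+22=156
- A+D+E+G+H: weight 10+3+5+10+2=30, value 42+28+22+37+22=151
- A+C+D+G+H: weight 10+4+3+10+2=29, value 42+19+28+37+22=148
Best: $161.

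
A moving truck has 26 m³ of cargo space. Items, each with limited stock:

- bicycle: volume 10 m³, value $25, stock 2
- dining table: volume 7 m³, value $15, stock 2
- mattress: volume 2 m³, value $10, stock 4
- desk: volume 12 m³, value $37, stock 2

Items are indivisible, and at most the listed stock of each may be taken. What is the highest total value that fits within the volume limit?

$84

Best selections within volume 26 and stock limits:
- 1×mattress + 2×desk: volume 26, value 84
- 1×dining table + 3×mattress + 1×desk: volume 25, value 82
Best: $84.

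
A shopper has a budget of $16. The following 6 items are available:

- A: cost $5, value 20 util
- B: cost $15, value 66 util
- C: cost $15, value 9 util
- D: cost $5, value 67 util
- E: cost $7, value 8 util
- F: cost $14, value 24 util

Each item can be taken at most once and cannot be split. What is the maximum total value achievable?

Check high-value combinations within $16:
- A+D: cost 5+5=10, value 20+67=87
- D+E: cost 5+7=12, value 67+8=75
- D: cost 5, value 67
- B: cost 15, value 66
- A+E: cost 5+7=12, value 20+8=28
Best: 87 util.

87 util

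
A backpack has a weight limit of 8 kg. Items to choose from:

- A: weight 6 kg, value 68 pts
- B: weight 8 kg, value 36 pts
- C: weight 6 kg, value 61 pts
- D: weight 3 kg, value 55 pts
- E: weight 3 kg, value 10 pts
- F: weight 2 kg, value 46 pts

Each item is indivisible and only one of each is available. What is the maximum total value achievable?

114 pts

This is a 0/1 knapsack; check combinations near the capacity.
- A+F: weight 6+2=8, value 68+46=114
- D+E+F: weight 3+3+2=8, value 55+10+46=111
- C+F: weight 6+2=8, value 61+46=107
Best: 114 pts.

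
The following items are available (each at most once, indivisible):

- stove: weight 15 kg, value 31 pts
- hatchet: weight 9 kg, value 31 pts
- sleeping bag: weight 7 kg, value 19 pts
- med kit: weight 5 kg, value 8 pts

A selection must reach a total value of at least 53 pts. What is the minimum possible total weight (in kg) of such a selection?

21

Subsets with value ≥ 53, sorted by total weight:
- hatchet+sleeping bag+med kit: weight 21, value 58
- stove+hatchet: weight 24, value 62
- stove+sleeping bag+med kit: weight 27, value 58
Minimum weight: 21 kg.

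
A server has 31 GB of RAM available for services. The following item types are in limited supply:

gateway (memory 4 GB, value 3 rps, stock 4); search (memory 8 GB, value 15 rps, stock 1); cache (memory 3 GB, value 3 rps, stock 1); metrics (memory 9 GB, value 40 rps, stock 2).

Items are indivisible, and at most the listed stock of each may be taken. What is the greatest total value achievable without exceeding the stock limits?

Best selections within memory 31 and stock limits:
- 1×search + 1×cache + 2×metrics: memory 29, value 98
- 1×gateway + 1×search + 2×metrics: memory 30, value 98
- 1×search + 2×metrics: memory 26, value 95
Best: 98 rps.

98 rps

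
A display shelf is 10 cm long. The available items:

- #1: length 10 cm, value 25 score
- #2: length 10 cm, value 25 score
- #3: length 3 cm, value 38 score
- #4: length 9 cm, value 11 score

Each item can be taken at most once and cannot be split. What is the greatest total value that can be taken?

Check high-value combinations within 10 cm:
- #3: length 3, value 38
- #1: length 10, value 25
- #2: length 10, value 25
- #4: length 9, value 11
Best: 38 score.

38 score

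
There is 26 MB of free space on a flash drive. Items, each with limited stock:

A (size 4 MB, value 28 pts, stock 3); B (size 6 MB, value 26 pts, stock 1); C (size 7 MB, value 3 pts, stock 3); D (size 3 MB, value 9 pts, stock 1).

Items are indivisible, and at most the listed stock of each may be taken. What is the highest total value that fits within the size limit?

119 pts

Best selections within size 26 and stock limits:
- 3×A + 1×B + 1×D: size 21, value 119
- 3×A + 1×B + 1×C: size 25, value 113
- 3×A + 1×B: size 18, value 110
Best: 119 pts.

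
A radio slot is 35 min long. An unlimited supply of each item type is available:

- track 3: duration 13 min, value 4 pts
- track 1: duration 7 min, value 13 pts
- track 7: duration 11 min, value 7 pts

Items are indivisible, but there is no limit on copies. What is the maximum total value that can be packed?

65 pts

Best value-per-unit is track 1 at 13/7, and filling with it alone uses duration 5×7=35. No mix of the others beats 5×13 = 65.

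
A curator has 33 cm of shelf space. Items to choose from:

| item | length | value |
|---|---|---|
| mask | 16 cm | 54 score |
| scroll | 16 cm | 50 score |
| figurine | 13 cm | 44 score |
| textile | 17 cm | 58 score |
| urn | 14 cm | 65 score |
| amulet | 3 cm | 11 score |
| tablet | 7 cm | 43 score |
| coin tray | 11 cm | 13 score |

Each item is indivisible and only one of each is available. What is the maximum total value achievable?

130 score

Check high-value combinations within 33 cm:
- mask+urn+amulet: length 16+14+3=33, value 54+65+11=130
- scroll+urn+amulet: length 16+14+3=33, value 50+65+11=126
- textile+urn: length 17+14=31, value 58+65=123
- urn+tablet+coin tray: length 14+7+11=32, value 65+43+13=121
Best: 130 score.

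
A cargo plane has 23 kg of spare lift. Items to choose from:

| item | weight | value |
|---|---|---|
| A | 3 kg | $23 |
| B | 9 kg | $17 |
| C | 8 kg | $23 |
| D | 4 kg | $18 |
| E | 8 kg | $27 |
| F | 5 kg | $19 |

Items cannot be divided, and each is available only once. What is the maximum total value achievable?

Check high-value combinations within 23 kg:
- A+C+D+E: weight 3+8+4+8=23, value 23+23+18+27=91
- A+D+E+F: weight 3+4+8+5=20, value 23+18+27+19=87
- A+C+D+F: weight 3+8+4+5=20, value 23+23+18+19=83
- A+B+D+F: weight 3+9+4+5=21, value 23+17+18+19=77
- A+C+E: weight 3+8+8=19, value 23+23+27=73
Best: $91.

$91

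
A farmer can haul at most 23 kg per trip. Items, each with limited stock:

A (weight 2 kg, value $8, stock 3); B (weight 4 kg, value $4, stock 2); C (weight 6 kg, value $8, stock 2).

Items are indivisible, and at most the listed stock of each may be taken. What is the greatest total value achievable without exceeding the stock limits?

$44

Top feasible selections:
- 3×A + 1×B + 2×C: weight 22, value 44
- 3×A + 2×C: weight 18, value 40
Best: $44.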